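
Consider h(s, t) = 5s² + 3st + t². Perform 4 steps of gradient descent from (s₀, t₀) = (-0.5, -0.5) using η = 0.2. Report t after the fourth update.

∇h = (10s + 3t, 3s + 2t)
(s₁, t₁) = (-0.5, -0.5) − 0.2·(-6.5, -2.5) = (0.8, 0)
(s₂, t₂) = (0.8, 0) − 0.2·(8, 2.4) = (-0.8, -0.48)
(s₃, t₃) = (-0.8, -0.48) − 0.2·(-9.44, -3.36) = (1.088, 0.192)
(s₄, t₄) = (1.088, 0.192) − 0.2·(11.456, 3.648) = (-1.2032, -0.5376)
t = -0.5376

-0.5376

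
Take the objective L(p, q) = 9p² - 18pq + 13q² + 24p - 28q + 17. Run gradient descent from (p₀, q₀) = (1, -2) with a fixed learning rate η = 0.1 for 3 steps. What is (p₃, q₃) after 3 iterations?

∇L = (18p - 18q + 24, -18p + 26q - 28)
Step 1: at (1, -2), ∇L = (78, -98) → (1, -2) − 0.1·(78, -98) = (-6.8, 7.8)
Step 2: at (-6.8, 7.8), ∇L = (-238.8, 297.2) → (-6.8, 7.8) − 0.1·(-238.8, 297.2) = (17.08, -21.92)
Step 3: at (17.08, -21.92), ∇L = (726, -905.36) → (17.08, -21.92) − 0.1·(726, -905.36) = (-55.52, 68.616)

(-55.52, 68.616)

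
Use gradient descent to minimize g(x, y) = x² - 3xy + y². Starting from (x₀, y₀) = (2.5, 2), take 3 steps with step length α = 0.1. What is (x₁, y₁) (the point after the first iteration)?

(2.6, 2.35)

∇g = (2x - 3y, -3x + 2y)
Step 1: at (2.5, 2), ∇g = (-1, -3.5) → (2.5, 2) − 0.1·(-1, -3.5) = (2.6, 2.35)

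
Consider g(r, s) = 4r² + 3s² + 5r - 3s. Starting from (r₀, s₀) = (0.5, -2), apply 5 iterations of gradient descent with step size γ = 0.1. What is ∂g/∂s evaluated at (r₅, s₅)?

∇g = (8r + 5, 6s - 3)
(r₁, s₁) = (0.5, -2) − 0.1·(9, -15) = (-0.4, -0.5)
(r₂, s₂) = (-0.4, -0.5) − 0.1·(1.8, -6) = (-0.58, 0.1)
(r₃, s₃) = (-0.58, 0.1) − 0.1·(0.36, -2.4) = (-0.616, 0.34)
(r₄, s₄) = (-0.616, 0.34) − 0.1·(0.072, -0.96) = (-0.6232, 0.436)
(r₅, s₅) = (-0.6232, 0.436) − 0.1·(0.0144, -0.384) = (-0.62464, 0.4744)
∂g/∂s at (-0.62464, 0.4744) = -0.1536

-0.1536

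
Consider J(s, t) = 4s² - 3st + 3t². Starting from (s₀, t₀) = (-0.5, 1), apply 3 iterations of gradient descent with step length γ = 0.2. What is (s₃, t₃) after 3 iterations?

(0.888, -0.632)

∇J = (8s - 3t, -3s + 6t)
(s₁, t₁) = (-0.5, 1) − 0.2·(-7, 7.5) = (0.9, -0.5)
(s₂, t₂) = (0.9, -0.5) − 0.2·(8.7, -5.7) = (-0.84, 0.64)
(s₃, t₃) = (-0.84, 0.64) − 0.2·(-8.64, 6.36) = (0.888, -0.632)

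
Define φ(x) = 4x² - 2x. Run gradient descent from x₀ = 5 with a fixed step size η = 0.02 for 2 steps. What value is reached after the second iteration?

3.6016

φ′(x) = 8x - 2
x₁ = 5 − 0.02·38 = 4.24
x₂ = 4.24 − 0.02·31.92 = 3.6016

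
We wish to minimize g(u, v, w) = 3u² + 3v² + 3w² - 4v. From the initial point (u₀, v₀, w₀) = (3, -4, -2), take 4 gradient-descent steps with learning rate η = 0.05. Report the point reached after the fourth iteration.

(0.7203, -0.4538, -0.4802)

∇g = (6u, 6v - 4, 6w)
(u₁, v₁, w₁) = (3, -4, -2) − 0.05·(18, -28, -12) = (2.1, -2.6, -1.4)
(u₂, v₂, w₂) = (2.1, -2.6, -1.4) − 0.05·(12.6, -19.6, -8.4) = (1.47, -1.62, -0.98)
(u₃, v₃, w₃) = (1.47, -1.62, -0.98) − 0.05·(8.82, -13.72, -5.88) = (1.029, -0.934, -0.686)
(u₄, v₄, w₄) = (1.029, -0.934, -0.686) − 0.05·(6.174, -9.604, -4.116) = (0.7203, -0.4538, -0.4802)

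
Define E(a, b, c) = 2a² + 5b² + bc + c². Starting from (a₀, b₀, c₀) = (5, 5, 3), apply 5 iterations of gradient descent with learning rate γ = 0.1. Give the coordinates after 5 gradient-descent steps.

(0.3888, -0.10227, 0.83075)

∇E = (4a, 10b + c, b + 2c)
(a₁, b₁, c₁) = (5, 5, 3) − 0.1·(20, 53, 11) = (3, -0.3, 1.9)
(a₂, b₂, c₂) = (3, -0.3, 1.9) − 0.1·(12, -1.1, 3.5) = (1.8, -0.19, 1.55)
(a₃, b₃, c₃) = (1.8, -0.19, 1.55) − 0.1·(7.2, -0.35, 2.91) = (1.08, -0.155, 1.259)
(a₄, b₄, c₄) = (1.08, -0.155, 1.259) − 0.1·(4.32, -0.291, 2.363) = (0.648, -0.1259, 1.0227)
(a₅, b₅, c₅) = (0.648, -0.1259, 1.0227) − 0.1·(2.592, -0.2363, 1.9195) = (0.3888, -0.10227, 0.83075)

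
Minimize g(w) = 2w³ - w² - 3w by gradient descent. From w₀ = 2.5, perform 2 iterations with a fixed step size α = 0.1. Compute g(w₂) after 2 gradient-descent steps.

g′(w) = 6w² - 2w - 3
Step 1: g′(2.5) = 29.5; w₁ = 2.5 − 0.1·29.5 = -0.45
Step 2: g′(-0.45) = -0.885; w₂ = -0.45 − 0.1·(-0.885) = -0.3615
g(-0.3615) = 0.85933448325

0.85933448325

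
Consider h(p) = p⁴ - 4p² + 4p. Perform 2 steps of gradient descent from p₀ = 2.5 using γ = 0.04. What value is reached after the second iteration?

h′(p) = 4p³ - 8p + 4
Step 1: h′(2.5) = 46.5; p₁ = 2.5 − 0.04·46.5 = 0.64
Step 2: h′(0.64) = -0.071424; p₂ = 0.64 − 0.04·(-0.071424) = 0.64285696

0.64285696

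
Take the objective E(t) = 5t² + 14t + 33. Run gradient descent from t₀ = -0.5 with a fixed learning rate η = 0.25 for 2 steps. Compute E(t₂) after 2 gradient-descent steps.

43.703125

E′(t) = 10t + 14
Step 1: E′(-0.5) = 9; t₁ = -0.5 − 0.25·9 = -2.75
Step 2: E′(-2.75) = -13.5; t₂ = -2.75 − 0.25·(-13.5) = 0.625
E(0.625) = 43.703125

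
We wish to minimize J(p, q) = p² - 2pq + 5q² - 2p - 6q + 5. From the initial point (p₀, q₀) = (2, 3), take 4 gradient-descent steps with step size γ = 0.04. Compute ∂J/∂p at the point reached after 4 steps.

-0.0031232

∇J = (2p - 2q - 2, -2p + 10q - 6)
Step 1: at (2, 3), ∇J = (-4, 20) → (2, 3) − 0.04·(-4, 20) = (2.16, 2.2)
Step 2: at (2.16, 2.2), ∇J = (-2.08, 11.68) → (2.16, 2.2) − 0.04·(-2.08, 11.68) = (2.2432, 1.7328)
Step 3: at (2.2432, 1.7328), ∇J = (-0.9792, 6.8416) → (2.2432, 1.7328) − 0.04·(-0.9792, 6.8416) = (2.282368, 1.459136)
Step 4: at (2.282368, 1.459136), ∇J = (-0.353536, 4.026624) → (2.282368, 1.459136) − 0.04·(-0.353536, 4.026624) = (2.29650944, 1.29807104)
∂J/∂p at (2.29650944, 1.29807104) = -0.0031232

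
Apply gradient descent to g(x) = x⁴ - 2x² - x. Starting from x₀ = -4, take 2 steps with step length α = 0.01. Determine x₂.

g′(x) = 4x³ - 4x - 1
x₁ = -4 − 0.01·(-241) = -1.59
x₂ = -1.59 − 0.01·(-10.718716) = -1.48281284

-1.48281284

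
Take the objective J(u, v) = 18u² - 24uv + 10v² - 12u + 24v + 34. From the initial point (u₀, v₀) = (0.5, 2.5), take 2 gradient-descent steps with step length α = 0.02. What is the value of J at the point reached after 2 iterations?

51.9474304

∇J = (36u - 24v - 12, -24u + 20v + 24)
(u₁, v₁) = (0.5, 2.5) − 0.02·(-54, 62) = (1.58, 1.26)
(u₂, v₂) = (1.58, 1.26) − 0.02·(14.64, 11.28) = (1.2872, 1.0344)
J(1.2872, 1.0344) = 51.9474304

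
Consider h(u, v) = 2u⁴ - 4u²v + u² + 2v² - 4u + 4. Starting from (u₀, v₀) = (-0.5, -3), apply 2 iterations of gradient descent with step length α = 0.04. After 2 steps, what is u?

∇h = (8u³ - 8uv + 2u - 4, -4u² + 4v)
Step 1: at (-0.5, -3), ∇h = (-18, -13) → (-0.5, -3) − 0.04·(-18, -13) = (0.22, -2.48)
Step 2: at (0.22, -2.48), ∇h = (0.889984, -10.1136) → (0.22, -2.48) − 0.04·(0.889984, -10.1136) = (0.18440064, -2.075456)
u = 0.18440064

0.18440064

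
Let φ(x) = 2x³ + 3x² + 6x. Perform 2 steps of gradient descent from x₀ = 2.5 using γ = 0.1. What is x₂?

φ′(x) = 6x² + 6x + 6
Step 1: φ′(2.5) = 58.5; x₁ = 2.5 − 0.1·58.5 = -3.35
Step 2: φ′(-3.35) = 53.235; x₂ = -3.35 − 0.1·53.235 = -8.6735

-8.6735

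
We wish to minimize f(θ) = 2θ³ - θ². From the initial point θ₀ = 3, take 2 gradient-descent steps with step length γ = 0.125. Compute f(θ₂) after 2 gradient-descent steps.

-2425.5

f′(θ) = 6θ² - 2θ
Step 1: f′(3) = 48; θ₁ = 3 − 0.125·48 = -3
Step 2: f′(-3) = 60; θ₂ = -3 − 0.125·60 = -10.5
f(-10.5) = -2425.5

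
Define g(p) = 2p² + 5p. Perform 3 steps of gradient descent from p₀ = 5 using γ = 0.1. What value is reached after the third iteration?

0.1

g′(p) = 4p + 5
p₁ = 5 − 0.1·25 = 2.5
p₂ = 2.5 − 0.1·15 = 1
p₃ = 1 − 0.1·9 = 0.1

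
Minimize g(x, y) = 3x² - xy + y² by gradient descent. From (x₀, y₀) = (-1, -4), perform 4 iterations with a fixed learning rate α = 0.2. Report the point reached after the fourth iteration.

(-0.1664, -0.704)

∇g = (6x - y, -x + 2y)
(x₁, y₁) = (-1, -4) − 0.2·(-2, -7) = (-0.6, -2.6)
(x₂, y₂) = (-0.6, -2.6) − 0.2·(-1, -4.6) = (-0.4, -1.68)
(x₃, y₃) = (-0.4, -1.68) − 0.2·(-0.72, -2.96) = (-0.256, -1.088)
(x₄, y₄) = (-0.256, -1.088) − 0.2·(-0.448, -1.92) = (-0.1664, -0.704)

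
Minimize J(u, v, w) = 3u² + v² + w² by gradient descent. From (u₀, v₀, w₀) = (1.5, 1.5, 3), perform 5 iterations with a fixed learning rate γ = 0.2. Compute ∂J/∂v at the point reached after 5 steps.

∇J = (6u, 2v, 2w)
(u₁, v₁, w₁) = (1.5, 1.5, 3) − 0.2·(9, 3, 6) = (-0.3, 0.9, 1.8)
(u₂, v₂, w₂) = (-0.3, 0.9, 1.8) − 0.2·(-1.8, 1.8, 3.6) = (0.06, 0.54, 1.08)
(u₃, v₃, w₃) = (0.06, 0.54, 1.08) − 0.2·(0.36, 1.08, 2.16) = (-0.012, 0.324, 0.648)
(u₄, v₄, w₄) = (-0.012, 0.324, 0.648) − 0.2·(-0.072, 0.648, 1.296) = (0.0024, 0.1944, 0.3888)
(u₅, v₅, w₅) = (0.0024, 0.1944, 0.3888) − 0.2·(0.0144, 0.3888, 0.7776) = (-0.00048, 0.11664, 0.23328)
∂J/∂v at (-0.00048, 0.11664, 0.23328) = 0.23328

0.23328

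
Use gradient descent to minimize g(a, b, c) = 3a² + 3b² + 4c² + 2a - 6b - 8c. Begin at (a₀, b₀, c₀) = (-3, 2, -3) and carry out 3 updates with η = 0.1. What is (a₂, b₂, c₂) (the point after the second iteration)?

∇g = (6a + 2, 6b - 6, 8c - 8)
(a₁, b₁, c₁) = (-3, 2, -3) − 0.1·(-16, 6, -32) = (-1.4, 1.4, 0.2)
(a₂, b₂, c₂) = (-1.4, 1.4, 0.2) − 0.1·(-6.4, 2.4, -6.4) = (-0.76, 1.16, 0.84)

(-0.76, 1.16, 0.84)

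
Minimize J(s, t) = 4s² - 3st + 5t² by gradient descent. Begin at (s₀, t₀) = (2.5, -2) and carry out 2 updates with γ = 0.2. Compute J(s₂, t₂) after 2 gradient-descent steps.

∇J = (8s - 3t, -3s + 10t)
(s₁, t₁) = (2.5, -2) − 0.2·(26, -27.5) = (-2.7, 3.5)
(s₂, t₂) = (-2.7, 3.5) − 0.2·(-32.1, 43.1) = (3.72, -5.12)
J(3.72, -5.12) = 243.5648

243.5648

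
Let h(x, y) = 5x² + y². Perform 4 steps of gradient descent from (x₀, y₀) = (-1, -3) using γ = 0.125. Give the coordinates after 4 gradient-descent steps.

∇h = (10x, 2y)
Step 1: at (-1, -3), ∇h = (-10, -6) → (-1, -3) − 0.125·(-10, -6) = (0.25, -2.25)
Step 2: at (0.25, -2.25), ∇h = (2.5, -4.5) → (0.25, -2.25) − 0.125·(2.5, -4.5) = (-0.0625, -1.6875)
Step 3: at (-0.0625, -1.6875), ∇h = (-0.625, -3.375) → (-0.0625, -1.6875) − 0.125·(-0.625, -3.375) = (0.015625, -1.265625)
Step 4: at (0.015625, -1.265625), ∇h = (0.15625, -2.53125) → (0.015625, -1.265625) − 0.125·(0.15625, -2.53125) = (-0.00390625, -0.94921875)

(-0.00390625, -0.94921875)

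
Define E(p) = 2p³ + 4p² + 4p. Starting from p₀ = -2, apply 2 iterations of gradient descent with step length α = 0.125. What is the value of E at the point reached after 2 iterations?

E′(p) = 6p² + 8p + 4
p₁ = -2 − 0.125·12 = -3.5
p₂ = -3.5 − 0.125·49.5 = -9.6875
E(-9.6875) = -1481.65771484375

-1481.65771484375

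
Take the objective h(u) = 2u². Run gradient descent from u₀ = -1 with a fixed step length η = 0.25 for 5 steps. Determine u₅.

0

h′(u) = 4u
u₁ = -1 − 0.25·(-4) = 0
u₂ = 0 − 0.25·0 = 0
u₃ = 0 − 0.25·0 = 0
u₄ = 0 − 0.25·0 = 0
u₅ = 0 − 0.25·0 = 0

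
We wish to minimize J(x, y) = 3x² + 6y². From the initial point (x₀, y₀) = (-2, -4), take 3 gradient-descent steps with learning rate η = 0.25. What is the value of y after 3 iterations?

∇J = (6x, 12y)
(x₁, y₁) = (-2, -4) − 0.25·(-12, -48) = (1, 8)
(x₂, y₂) = (1, 8) − 0.25·(6, 96) = (-0.5, -16)
(x₃, y₃) = (-0.5, -16) − 0.25·(-3, -192) = (0.25, 32)
y = 32

32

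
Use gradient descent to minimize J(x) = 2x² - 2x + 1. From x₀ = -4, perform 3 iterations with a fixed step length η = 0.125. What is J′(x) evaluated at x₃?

J′(x) = 4x - 2
x₁ = -4 − 0.125·(-18) = -1.75
x₂ = -1.75 − 0.125·(-9) = -0.625
x₃ = -0.625 − 0.125·(-4.5) = -0.0625
J′(x) at (-0.0625) = -2.25

-2.25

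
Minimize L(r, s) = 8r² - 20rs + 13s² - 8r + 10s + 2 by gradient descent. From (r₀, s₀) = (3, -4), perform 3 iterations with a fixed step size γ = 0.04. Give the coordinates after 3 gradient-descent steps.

∇L = (16r - 20s - 8, -20r + 26s + 10)
Step 1: at (3, -4), ∇L = (120, -154) → (3, -4) − 0.04·(120, -154) = (-1.8, 2.16)
Step 2: at (-1.8, 2.16), ∇L = (-80, 102.16) → (-1.8, 2.16) − 0.04·(-80, 102.16) = (1.4, -1.9264)
Step 3: at (1.4, -1.9264), ∇L = (52.928, -68.0864) → (1.4, -1.9264) − 0.04·(52.928, -68.0864) = (-0.71712, 0.797056)

(-0.71712, 0.797056)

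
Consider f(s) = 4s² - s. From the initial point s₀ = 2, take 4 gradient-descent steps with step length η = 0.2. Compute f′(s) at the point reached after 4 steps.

f′(s) = 8s - 1
Step 1: f′(2) = 15; s₁ = 2 − 0.2·15 = -1
Step 2: f′(-1) = -9; s₂ = -1 − 0.2·(-9) = 0.8
Step 3: f′(0.8) = 5.4; s₃ = 0.8 − 0.2·5.4 = -0.28
Step 4: f′(-0.28) = -3.24; s₄ = -0.28 − 0.2·(-3.24) = 0.368
f′(s) at (0.368) = 1.944

1.944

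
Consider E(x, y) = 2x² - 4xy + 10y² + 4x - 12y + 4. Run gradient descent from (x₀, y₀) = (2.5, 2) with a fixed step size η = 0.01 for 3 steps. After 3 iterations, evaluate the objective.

15.03319643136

∇E = (4x - 4y + 4, -4x + 20y - 12)
Step 1: at (2.5, 2), ∇E = (6, 18) → (2.5, 2) − 0.01·(6, 18) = (2.44, 1.82)
Step 2: at (2.44, 1.82), ∇E = (6.48, 14.64) → (2.44, 1.82) − 0.01·(6.48, 14.64) = (2.3752, 1.6736)
Step 3: at (2.3752, 1.6736), ∇E = (6.8064, 11.9712) → (2.3752, 1.6736) − 0.01·(6.8064, 11.9712) = (2.307136, 1.553888)
E(2.307136, 1.553888) = 15.03319643136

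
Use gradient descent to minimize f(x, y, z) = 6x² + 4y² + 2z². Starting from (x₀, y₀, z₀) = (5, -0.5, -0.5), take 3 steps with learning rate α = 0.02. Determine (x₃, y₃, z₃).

(2.19488, -0.296352, -0.389344)

∇f = (12x, 8y, 4z)
(x₁, y₁, z₁) = (5, -0.5, -0.5) − 0.02·(60, -4, -2) = (3.8, -0.42, -0.46)
(x₂, y₂, z₂) = (3.8, -0.42, -0.46) − 0.02·(45.6, -3.36, -1.84) = (2.888, -0.3528, -0.4232)
(x₃, y₃, z₃) = (2.888, -0.3528, -0.4232) − 0.02·(34.656, -2.8224, -1.6928) = (2.19488, -0.296352, -0.389344)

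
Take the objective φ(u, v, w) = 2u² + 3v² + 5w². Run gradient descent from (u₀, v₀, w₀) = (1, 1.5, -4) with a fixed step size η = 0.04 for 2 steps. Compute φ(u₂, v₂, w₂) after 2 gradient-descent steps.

13.6156896

∇φ = (4u, 6v, 10w)
Step 1: at (1, 1.5, -4), ∇φ = (4, 9, -40) → (1, 1.5, -4) − 0.04·(4, 9, -40) = (0.84, 1.14, -2.4)
Step 2: at (0.84, 1.14, -2.4), ∇φ = (3.36, 6.84, -24) → (0.84, 1.14, -2.4) − 0.04·(3.36, 6.84, -24) = (0.7056, 0.8664, -1.44)
φ(0.7056, 0.8664, -1.44) = 13.6156896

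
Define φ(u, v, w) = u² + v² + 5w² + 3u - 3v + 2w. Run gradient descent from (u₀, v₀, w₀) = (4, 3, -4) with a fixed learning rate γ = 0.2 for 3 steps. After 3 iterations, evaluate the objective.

∇φ = (2u + 3, 2v - 3, 10w + 2)
Step 1: at (4, 3, -4), ∇φ = (11, 3, -38) → (4, 3, -4) − 0.2·(11, 3, -38) = (1.8, 2.4, 3.6)
Step 2: at (1.8, 2.4, 3.6), ∇φ = (6.6, 1.8, 38) → (1.8, 2.4, 3.6) − 0.2·(6.6, 1.8, 38) = (0.48, 2.04, -4)
Step 3: at (0.48, 2.04, -4), ∇φ = (3.96, 1.08, -38) → (0.48, 2.04, -4) − 0.2·(3.96, 1.08, -38) = (-0.312, 1.824, 3.6)
φ(-0.312, 1.824, 3.6) = 69.01632

69.01632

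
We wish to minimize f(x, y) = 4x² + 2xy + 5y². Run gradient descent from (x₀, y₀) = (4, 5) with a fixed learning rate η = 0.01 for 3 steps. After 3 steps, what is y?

3.451656

∇f = (8x + 2y, 2x + 10y)
Step 1: at (4, 5), ∇f = (42, 58) → (4, 5) − 0.01·(42, 58) = (3.58, 4.42)
Step 2: at (3.58, 4.42), ∇f = (37.48, 51.36) → (3.58, 4.42) − 0.01·(37.48, 51.36) = (3.2052, 3.9064)
Step 3: at (3.2052, 3.9064), ∇f = (33.4544, 45.4744) → (3.2052, 3.9064) − 0.01·(33.4544, 45.4744) = (2.870656, 3.451656)
y = 3.451656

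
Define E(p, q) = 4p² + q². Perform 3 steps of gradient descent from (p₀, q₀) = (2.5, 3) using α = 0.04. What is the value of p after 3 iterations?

0.78608

∇E = (8p, 2q)
(p₁, q₁) = (2.5, 3) − 0.04·(20, 6) = (1.7, 2.76)
(p₂, q₂) = (1.7, 2.76) − 0.04·(13.6, 5.52) = (1.156, 2.5392)
(p₃, q₃) = (1.156, 2.5392) − 0.04·(9.248, 5.0784) = (0.78608, 2.336064)
p = 0.78608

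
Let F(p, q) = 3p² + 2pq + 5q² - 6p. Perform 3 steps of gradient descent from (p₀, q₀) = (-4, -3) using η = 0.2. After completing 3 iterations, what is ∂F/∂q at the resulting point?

∇F = (6p + 2q - 6, 2p + 10q)
Step 1: at (-4, -3), ∇F = (-36, -38) → (-4, -3) − 0.2·(-36, -38) = (3.2, 4.6)
Step 2: at (3.2, 4.6), ∇F = (22.4, 52.4) → (3.2, 4.6) − 0.2·(22.4, 52.4) = (-1.28, -5.88)
Step 3: at (-1.28, -5.88), ∇F = (-25.44, -61.36) → (-1.28, -5.88) − 0.2·(-25.44, -61.36) = (3.808, 6.392)
∂F/∂q at (3.808, 6.392) = 71.536

71.536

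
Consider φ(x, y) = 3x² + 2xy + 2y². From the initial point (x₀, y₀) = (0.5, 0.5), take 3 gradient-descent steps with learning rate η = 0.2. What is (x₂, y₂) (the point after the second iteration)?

∇φ = (6x + 2y, 2x + 4y)
Step 1: at (0.5, 0.5), ∇φ = (4, 3) → (0.5, 0.5) − 0.2·(4, 3) = (-0.3, -0.1)
Step 2: at (-0.3, -0.1), ∇φ = (-2, -1) → (-0.3, -0.1) − 0.2·(-2, -1) = (0.1, 0.1)

(0.1, 0.1)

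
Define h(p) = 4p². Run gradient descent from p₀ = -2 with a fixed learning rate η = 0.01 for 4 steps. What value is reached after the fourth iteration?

-1.43278592

h′(p) = 8p
Step 1: h′(-2) = -16; p₁ = -2 − 0.01·(-16) = -1.84
Step 2: h′(-1.84) = -14.72; p₂ = -1.84 − 0.01·(-14.72) = -1.6928
Step 3: h′(-1.6928) = -13.5424; p₃ = -1.6928 − 0.01·(-13.5424) = -1.557376
Step 4: h′(-1.557376) = -12.459008; p₄ = -1.557376 − 0.01·(-12.459008) = -1.43278592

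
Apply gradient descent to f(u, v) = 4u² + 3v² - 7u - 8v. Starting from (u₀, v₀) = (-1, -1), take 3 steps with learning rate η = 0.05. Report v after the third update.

∇f = (8u - 7, 6v - 8)
(u₁, v₁) = (-1, -1) − 0.05·(-15, -14) = (-0.25, -0.3)
(u₂, v₂) = (-0.25, -0.3) − 0.05·(-9, -9.8) = (0.2, 0.19)
(u₃, v₃) = (0.2, 0.19) − 0.05·(-5.4, -6.86) = (0.47, 0.533)
v = 0.533

0.533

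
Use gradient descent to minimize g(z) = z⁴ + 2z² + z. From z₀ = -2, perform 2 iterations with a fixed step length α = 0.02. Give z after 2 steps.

-0.99713216

g′(z) = 4z³ + 4z + 1
Step 1: g′(-2) = -39; z₁ = -2 − 0.02·(-39) = -1.22
Step 2: g′(-1.22) = -11.143392; z₂ = -1.22 − 0.02·(-11.143392) = -0.99713216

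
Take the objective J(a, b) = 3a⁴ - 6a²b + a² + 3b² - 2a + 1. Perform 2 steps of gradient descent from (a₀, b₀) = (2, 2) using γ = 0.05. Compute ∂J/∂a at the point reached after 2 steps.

5.7898035

∇J = (12a³ - 12ab + 2a - 2, -6a² + 6b)
Step 1: at (2, 2), ∇J = (50, -12) → (2, 2) − 0.05·(50, -12) = (-0.5, 2.6)
Step 2: at (-0.5, 2.6), ∇J = (11.1, 14.1) → (-0.5, 2.6) − 0.05·(11.1, 14.1) = (-1.055, 1.895)
∂J/∂a at (-1.055, 1.895) = 5.7898035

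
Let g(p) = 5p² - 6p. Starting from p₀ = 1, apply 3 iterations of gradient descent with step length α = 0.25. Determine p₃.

-0.75

g′(p) = 10p - 6
p₁ = 1 − 0.25·4 = 0
p₂ = 0 − 0.25·(-6) = 1.5
p₃ = 1.5 − 0.25·9 = -0.75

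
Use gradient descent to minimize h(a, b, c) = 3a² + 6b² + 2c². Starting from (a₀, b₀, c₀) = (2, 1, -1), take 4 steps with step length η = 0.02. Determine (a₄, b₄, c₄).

∇h = (6a, 12b, 4c)
Step 1: at (2, 1, -1), ∇h = (12, 12, -4) → (2, 1, -1) − 0.02·(12, 12, -4) = (1.76, 0.76, -0.92)
Step 2: at (1.76, 0.76, -0.92), ∇h = (10.56, 9.12, -3.68) → (1.76, 0.76, -0.92) − 0.02·(10.56, 9.12, -3.68) = (1.5488, 0.5776, -0.8464)
Step 3: at (1.5488, 0.5776, -0.8464), ∇h = (9.2928, 6.9312, -3.3856) → (1.5488, 0.5776, -0.8464) − 0.02·(9.2928, 6.9312, -3.3856) = (1.362944, 0.438976, -0.778688)
Step 4: at (1.362944, 0.438976, -0.778688), ∇h = (8.177664, 5.267712, -3.114752) → (1.362944, 0.438976, -0.778688) − 0.02·(8.177664, 5.267712, -3.114752) = (1.19939072, 0.33362176, -0.71639296)

(1.19939072, 0.33362176, -0.71639296)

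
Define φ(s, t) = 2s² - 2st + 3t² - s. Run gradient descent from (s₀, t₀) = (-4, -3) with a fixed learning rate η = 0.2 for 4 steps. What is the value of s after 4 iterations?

0.128

∇φ = (4s - 2t - 1, -2s + 6t)
Step 1: at (-4, -3), ∇φ = (-11, -10) → (-4, -3) − 0.2·(-11, -10) = (-1.8, -1)
Step 2: at (-1.8, -1), ∇φ = (-6.2, -2.4) → (-1.8, -1) − 0.2·(-6.2, -2.4) = (-0.56, -0.52)
Step 3: at (-0.56, -0.52), ∇φ = (-2.2, -2) → (-0.56, -0.52) − 0.2·(-2.2, -2) = (-0.12, -0.12)
Step 4: at (-0.12, -0.12), ∇φ = (-1.24, -0.48) → (-0.12, -0.12) − 0.2·(-1.24, -0.48) = (0.128, -0.024)
s = 0.128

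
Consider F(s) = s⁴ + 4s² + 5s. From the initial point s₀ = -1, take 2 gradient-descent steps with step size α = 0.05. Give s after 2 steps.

F′(s) = 4s³ + 8s + 5
Step 1: F′(-1) = -7; s₁ = -1 − 0.05·(-7) = -0.65
Step 2: F′(-0.65) = -1.2985; s₂ = -0.65 − 0.05·(-1.2985) = -0.585075

-0.585075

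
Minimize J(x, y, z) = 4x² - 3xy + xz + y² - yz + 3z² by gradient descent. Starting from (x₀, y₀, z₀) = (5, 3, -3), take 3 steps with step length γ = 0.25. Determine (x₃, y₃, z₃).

(-4.65625, 4.625, -1.59375)

∇J = (8x - 3y + z, -3x + 2y - z, x - y + 6z)
(x₁, y₁, z₁) = (5, 3, -3) − 0.25·(28, -6, -16) = (-2, 4.5, 1)
(x₂, y₂, z₂) = (-2, 4.5, 1) − 0.25·(-28.5, 14, -0.5) = (5.125, 1, 1.125)
(x₃, y₃, z₃) = (5.125, 1, 1.125) − 0.25·(39.125, -14.5, 10.875) = (-4.65625, 4.625, -1.59375)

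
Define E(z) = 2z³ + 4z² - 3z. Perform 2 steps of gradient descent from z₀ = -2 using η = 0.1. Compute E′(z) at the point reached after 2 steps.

59.015

E′(z) = 6z² + 8z - 3
z₁ = -2 − 0.1·5 = -2.5
z₂ = -2.5 − 0.1·14.5 = -3.95
E′(z) at (-3.95) = 59.015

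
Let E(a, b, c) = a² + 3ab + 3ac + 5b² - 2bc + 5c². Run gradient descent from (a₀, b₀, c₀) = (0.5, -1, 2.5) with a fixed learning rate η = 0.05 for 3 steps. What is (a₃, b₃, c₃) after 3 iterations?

(0.023625, -0.01075, 0.21325)

∇E = (2a + 3b + 3c, 3a + 10b - 2c, 3a - 2b + 10c)
Step 1: at (0.5, -1, 2.5), ∇E = (5.5, -13.5, 28.5) → (0.5, -1, 2.5) − 0.05·(5.5, -13.5, 28.5) = (0.225, -0.325, 1.075)
Step 2: at (0.225, -0.325, 1.075), ∇E = (2.7, -4.725, 12.075) → (0.225, -0.325, 1.075) − 0.05·(2.7, -4.725, 12.075) = (0.09, -0.08875, 0.47125)
Step 3: at (0.09, -0.08875, 0.47125), ∇E = (1.3275, -1.56, 5.16) → (0.09, -0.08875, 0.47125) − 0.05·(1.3275, -1.56, 5.16) = (0.023625, -0.01075, 0.21325)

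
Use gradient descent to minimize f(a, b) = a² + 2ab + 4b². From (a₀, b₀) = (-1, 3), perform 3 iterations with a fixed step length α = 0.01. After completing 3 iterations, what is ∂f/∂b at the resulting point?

16.939248

∇f = (2a + 2b, 2a + 8b)
(a₁, b₁) = (-1, 3) − 0.01·(4, 22) = (-1.04, 2.78)
(a₂, b₂) = (-1.04, 2.78) − 0.01·(3.48, 20.16) = (-1.0748, 2.5784)
(a₃, b₃) = (-1.0748, 2.5784) − 0.01·(3.0072, 18.4776) = (-1.104872, 2.393624)
∂f/∂b at (-1.104872, 2.393624) = 16.939248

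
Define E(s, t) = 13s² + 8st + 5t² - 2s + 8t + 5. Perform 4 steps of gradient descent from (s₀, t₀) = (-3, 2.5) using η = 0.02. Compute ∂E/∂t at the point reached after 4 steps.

15.6893184

∇E = (26s + 8t - 2, 8s + 10t + 8)
Step 1: at (-3, 2.5), ∇E = (-60, 9) → (-3, 2.5) − 0.02·(-60, 9) = (-1.8, 2.32)
Step 2: at (-1.8, 2.32), ∇E = (-30.24, 16.8) → (-1.8, 2.32) − 0.02·(-30.24, 16.8) = (-1.1952, 1.984)
Step 3: at (-1.1952, 1.984), ∇E = (-17.2032, 18.2784) → (-1.1952, 1.984) − 0.02·(-17.2032, 18.2784) = (-0.851136, 1.618432)
Step 4: at (-0.851136, 1.618432), ∇E = (-11.18208, 17.375232) → (-0.851136, 1.618432) − 0.02·(-11.18208, 17.375232) = (-0.6274944, 1.27092736)
∂E/∂t at (-0.6274944, 1.27092736) = 15.6893184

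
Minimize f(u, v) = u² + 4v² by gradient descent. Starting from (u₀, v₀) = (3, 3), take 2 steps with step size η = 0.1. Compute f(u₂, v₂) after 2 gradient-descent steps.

∇f = (2u, 8v)
(u₁, v₁) = (3, 3) − 0.1·(6, 24) = (2.4, 0.6)
(u₂, v₂) = (2.4, 0.6) − 0.1·(4.8, 4.8) = (1.92, 0.12)
f(1.92, 0.12) = 3.744

3.744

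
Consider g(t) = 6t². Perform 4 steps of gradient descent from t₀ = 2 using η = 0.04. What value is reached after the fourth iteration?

0.14623232

g′(t) = 12t
t₁ = 2 − 0.04·24 = 1.04
t₂ = 1.04 − 0.04·12.48 = 0.5408
t₃ = 0.5408 − 0.04·6.4896 = 0.281216
t₄ = 0.281216 − 0.04·3.374592 = 0.14623232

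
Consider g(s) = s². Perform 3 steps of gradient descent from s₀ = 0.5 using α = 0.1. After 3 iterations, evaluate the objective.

0.065536

g′(s) = 2s
s₁ = 0.5 − 0.1·1 = 0.4
s₂ = 0.4 − 0.1·0.8 = 0.32
s₃ = 0.32 − 0.1·0.64 = 0.256
g(0.256) = 0.065536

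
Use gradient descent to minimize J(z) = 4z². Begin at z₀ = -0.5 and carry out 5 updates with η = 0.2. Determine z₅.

0.03888

J′(z) = 8z
z₁ = -0.5 − 0.2·(-4) = 0.3
z₂ = 0.3 − 0.2·2.4 = -0.18
z₃ = -0.18 − 0.2·(-1.44) = 0.108
z₄ = 0.108 − 0.2·0.864 = -0.0648
z₅ = -0.0648 − 0.2·(-0.5184) = 0.03888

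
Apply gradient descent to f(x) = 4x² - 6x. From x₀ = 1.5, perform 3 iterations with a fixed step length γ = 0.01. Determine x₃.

1.334016

f′(x) = 8x - 6
Step 1: f′(1.5) = 6; x₁ = 1.5 − 0.01·6 = 1.44
Step 2: f′(1.44) = 5.52; x₂ = 1.44 − 0.01·5.52 = 1.3848
Step 3: f′(1.3848) = 5.0784; x₃ = 1.3848 − 0.01·5.0784 = 1.334016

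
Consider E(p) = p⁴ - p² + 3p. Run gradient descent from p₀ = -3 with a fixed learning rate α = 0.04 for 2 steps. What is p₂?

E′(p) = 4p³ - 2p + 3
Step 1: E′(-3) = -99; p₁ = -3 − 0.04·(-99) = 0.96
Step 2: E′(0.96) = 4.618944; p₂ = 0.96 − 0.04·4.618944 = 0.77524224

0.77524224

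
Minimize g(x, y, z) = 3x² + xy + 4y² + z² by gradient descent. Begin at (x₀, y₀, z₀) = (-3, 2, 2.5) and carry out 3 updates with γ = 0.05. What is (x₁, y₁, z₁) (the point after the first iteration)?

∇g = (6x + y, x + 8y, 2z)
Step 1: at (-3, 2, 2.5), ∇g = (-16, 13, 5) → (-3, 2, 2.5) − 0.05·(-16, 13, 5) = (-2.2, 1.35, 2.25)

(-2.2, 1.35, 2.25)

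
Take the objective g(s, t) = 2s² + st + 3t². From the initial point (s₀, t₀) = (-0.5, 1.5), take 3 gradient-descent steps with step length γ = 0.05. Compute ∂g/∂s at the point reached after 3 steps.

∇g = (4s + t, s + 6t)
Step 1: at (-0.5, 1.5), ∇g = (-0.5, 8.5) → (-0.5, 1.5) − 0.05·(-0.5, 8.5) = (-0.475, 1.075)
Step 2: at (-0.475, 1.075), ∇g = (-0.825, 5.975) → (-0.475, 1.075) − 0.05·(-0.825, 5.975) = (-0.43375, 0.77625)
Step 3: at (-0.43375, 0.77625), ∇g = (-0.95875, 4.22375) → (-0.43375, 0.77625) − 0.05·(-0.95875, 4.22375) = (-0.3858125, 0.5650625)
∂g/∂s at (-0.3858125, 0.5650625) = -0.9781875

-0.9781875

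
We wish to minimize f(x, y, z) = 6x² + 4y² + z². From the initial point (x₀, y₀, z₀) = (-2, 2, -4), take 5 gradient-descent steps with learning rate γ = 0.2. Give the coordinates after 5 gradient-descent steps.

∇f = (12x, 8y, 2z)
Step 1: at (-2, 2, -4), ∇f = (-24, 16, -8) → (-2, 2, -4) − 0.2·(-24, 16, -8) = (2.8, -1.2, -2.4)
Step 2: at (2.8, -1.2, -2.4), ∇f = (33.6, -9.6, -4.8) → (2.8, -1.2, -2.4) − 0.2·(33.6, -9.6, -4.8) = (-3.92, 0.72, -1.44)
Step 3: at (-3.92, 0.72, -1.44), ∇f = (-47.04, 5.76, -2.88) → (-3.92, 0.72, -1.44) − 0.2·(-47.04, 5.76, -2.88) = (5.488, -0.432, -0.864)
Step 4: at (5.488, -0.432, -0.864), ∇f = (65.856, -3.456, -1.728) → (5.488, -0.432, -0.864) − 0.2·(65.856, -3.456, -1.728) = (-7.6832, 0.2592, -0.5184)
Step 5: at (-7.6832, 0.2592, -0.5184), ∇f = (-92.1984, 2.0736, -1.0368) → (-7.6832, 0.2592, -0.5184) − 0.2·(-92.1984, 2.0736, -1.0368) = (10.75648, -0.15552, -0.31104)

(10.75648, -0.15552, -0.31104)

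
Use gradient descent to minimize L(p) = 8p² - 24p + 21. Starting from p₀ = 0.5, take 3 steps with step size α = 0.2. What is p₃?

12.148

L′(p) = 16p - 24
Step 1: L′(0.5) = -16; p₁ = 0.5 − 0.2·(-16) = 3.7
Step 2: L′(3.7) = 35.2; p₂ = 3.7 − 0.2·35.2 = -3.34
Step 3: L′(-3.34) = -77.44; p₃ = -3.34 − 0.2·(-77.44) = 12.148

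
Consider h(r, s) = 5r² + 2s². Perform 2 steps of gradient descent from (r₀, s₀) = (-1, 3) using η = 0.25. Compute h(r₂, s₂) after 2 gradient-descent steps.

25.3125

∇h = (10r, 4s)
Step 1: at (-1, 3), ∇h = (-10, 12) → (-1, 3) − 0.25·(-10, 12) = (1.5, 0)
Step 2: at (1.5, 0), ∇h = (15, 0) → (1.5, 0) − 0.25·(15, 0) = (-2.25, 0)
h(-2.25, 0) = 25.3125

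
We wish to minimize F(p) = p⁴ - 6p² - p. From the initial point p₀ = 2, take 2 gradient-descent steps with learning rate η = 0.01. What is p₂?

1.88403772

F′(p) = 4p³ - 12p - 1
p₁ = 2 − 0.01·7 = 1.93
p₂ = 1.93 − 0.01·4.596228 = 1.88403772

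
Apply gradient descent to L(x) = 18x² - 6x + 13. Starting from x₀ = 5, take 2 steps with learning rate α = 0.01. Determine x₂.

L′(x) = 36x - 6
Step 1: L′(5) = 174; x₁ = 5 − 0.01·174 = 3.26
Step 2: L′(3.26) = 111.36; x₂ = 3.26 − 0.01·111.36 = 2.1464

2.1464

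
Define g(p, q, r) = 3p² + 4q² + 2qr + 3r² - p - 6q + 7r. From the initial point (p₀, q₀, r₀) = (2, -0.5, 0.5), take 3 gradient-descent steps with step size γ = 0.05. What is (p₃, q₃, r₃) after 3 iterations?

∇g = (6p - 1, 8q + 2r - 6, 2q + 6r + 7)
(p₁, q₁, r₁) = (2, -0.5, 0.5) − 0.05·(11, -9, 9) = (1.45, -0.05, 0.05)
(p₂, q₂, r₂) = (1.45, -0.05, 0.05) − 0.05·(7.7, -6.3, 7.2) = (1.065, 0.265, -0.31)
(p₃, q₃, r₃) = (1.065, 0.265, -0.31) − 0.05·(5.39, -4.5, 5.67) = (0.7955, 0.49, -0.5935)

(0.7955, 0.49, -0.5935)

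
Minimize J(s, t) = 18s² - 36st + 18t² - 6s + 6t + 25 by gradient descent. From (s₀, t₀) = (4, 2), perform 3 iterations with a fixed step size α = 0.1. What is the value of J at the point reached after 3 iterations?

∇J = (36s - 36t - 6, -36s + 36t + 6)
(s₁, t₁) = (4, 2) − 0.1·(66, -66) = (-2.6, 8.6)
(s₂, t₂) = (-2.6, 8.6) − 0.1·(-409.2, 409.2) = (38.32, -32.32)
(s₃, t₃) = (38.32, -32.32) − 0.1·(2537.04, -2537.04) = (-215.384, 221.384)
J(-215.384, 221.384) = 3436438.752832

3436438.752832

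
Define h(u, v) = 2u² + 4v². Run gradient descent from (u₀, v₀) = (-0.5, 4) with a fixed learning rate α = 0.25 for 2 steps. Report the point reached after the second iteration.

∇h = (4u, 8v)
(u₁, v₁) = (-0.5, 4) − 0.25·(-2, 32) = (0, -4)
(u₂, v₂) = (0, -4) − 0.25·(0, -32) = (0, 4)

(0, 4)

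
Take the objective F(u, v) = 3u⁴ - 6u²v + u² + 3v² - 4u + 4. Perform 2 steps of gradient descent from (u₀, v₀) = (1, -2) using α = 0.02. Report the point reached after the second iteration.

∇F = (12u³ - 12uv + 2u - 4, -6u² + 6v)
(u₁, v₁) = (1, -2) − 0.02·(34, -18) = (0.32, -1.64)
(u₂, v₂) = (0.32, -1.64) − 0.02·(3.330816, -10.4544) = (0.25338368, -1.430912)

(0.25338368, -1.430912)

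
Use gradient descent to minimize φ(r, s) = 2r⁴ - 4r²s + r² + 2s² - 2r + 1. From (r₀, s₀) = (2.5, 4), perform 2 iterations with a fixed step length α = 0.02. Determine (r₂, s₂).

(1.96398976, 4.035328)

∇φ = (8r³ - 8rs + 2r - 2, -4r² + 4s)
Step 1: at (2.5, 4), ∇φ = (48, -9) → (2.5, 4) − 0.02·(48, -9) = (1.54, 4.18)
Step 2: at (1.54, 4.18), ∇φ = (-21.199488, 7.2336) → (1.54, 4.18) − 0.02·(-21.199488, 7.2336) = (1.96398976, 4.035328)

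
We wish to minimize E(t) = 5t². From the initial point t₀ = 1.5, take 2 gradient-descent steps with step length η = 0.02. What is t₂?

0.96

E′(t) = 10t
Step 1: E′(1.5) = 15; t₁ = 1.5 − 0.02·15 = 1.2
Step 2: E′(1.2) = 12; t₂ = 1.2 − 0.02·12 = 0.96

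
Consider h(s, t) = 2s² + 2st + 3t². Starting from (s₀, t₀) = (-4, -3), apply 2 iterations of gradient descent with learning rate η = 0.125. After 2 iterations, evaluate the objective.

∇h = (4s + 2t, 2s + 6t)
(s₁, t₁) = (-4, -3) − 0.125·(-22, -26) = (-1.25, 0.25)
(s₂, t₂) = (-1.25, 0.25) − 0.125·(-4.5, -1) = (-0.6875, 0.375)
h(-0.6875, 0.375) = 0.8515625

0.8515625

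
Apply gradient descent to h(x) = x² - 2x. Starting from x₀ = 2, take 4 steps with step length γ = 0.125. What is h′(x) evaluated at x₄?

h′(x) = 2x - 2
x₁ = 2 − 0.125·2 = 1.75
x₂ = 1.75 − 0.125·1.5 = 1.5625
x₃ = 1.5625 − 0.125·1.125 = 1.421875
x₄ = 1.421875 − 0.125·0.84375 = 1.31640625
h′(x) at (1.31640625) = 0.6328125

0.6328125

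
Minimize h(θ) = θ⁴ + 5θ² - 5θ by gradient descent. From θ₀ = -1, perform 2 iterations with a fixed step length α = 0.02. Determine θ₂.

-0.37693376

h′(θ) = 4θ³ + 10θ - 5
θ₁ = -1 − 0.02·(-19) = -0.62
θ₂ = -0.62 − 0.02·(-12.153312) = -0.37693376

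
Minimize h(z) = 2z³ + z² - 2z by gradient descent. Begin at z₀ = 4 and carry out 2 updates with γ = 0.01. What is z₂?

h′(z) = 6z² + 2z - 2
Step 1: h′(4) = 102; z₁ = 4 − 0.01·102 = 2.98
Step 2: h′(2.98) = 57.2424; z₂ = 2.98 − 0.01·57.2424 = 2.407576

2.407576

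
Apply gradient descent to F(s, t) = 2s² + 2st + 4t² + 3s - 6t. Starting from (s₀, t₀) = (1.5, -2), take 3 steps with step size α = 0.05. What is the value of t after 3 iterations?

∇F = (4s + 2t + 3, 2s + 8t - 6)
Step 1: at (1.5, -2), ∇F = (5, -19) → (1.5, -2) − 0.05·(5, -19) = (1.25, -1.05)
Step 2: at (1.25, -1.05), ∇F = (5.9, -11.9) → (1.25, -1.05) − 0.05·(5.9, -11.9) = (0.955, -0.455)
Step 3: at (0.955, -0.455), ∇F = (5.91, -7.73) → (0.955, -0.455) − 0.05·(5.91, -7.73) = (0.6595, -0.0685)
t = -0.0685

-0.0685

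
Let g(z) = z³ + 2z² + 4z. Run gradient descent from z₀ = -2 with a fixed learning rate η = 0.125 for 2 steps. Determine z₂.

g′(z) = 3z² + 4z + 4
Step 1: g′(-2) = 8; z₁ = -2 − 0.125·8 = -3
Step 2: g′(-3) = 19; z₂ = -3 − 0.125·19 = -5.375

-5.375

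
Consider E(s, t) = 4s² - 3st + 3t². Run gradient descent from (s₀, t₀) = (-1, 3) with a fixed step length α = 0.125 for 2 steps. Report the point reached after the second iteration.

(0.140625, 0.515625)

∇E = (8s - 3t, -3s + 6t)
Step 1: at (-1, 3), ∇E = (-17, 21) → (-1, 3) − 0.125·(-17, 21) = (1.125, 0.375)
Step 2: at (1.125, 0.375), ∇E = (7.875, -1.125) → (1.125, 0.375) − 0.125·(7.875, -1.125) = (0.140625, 0.515625)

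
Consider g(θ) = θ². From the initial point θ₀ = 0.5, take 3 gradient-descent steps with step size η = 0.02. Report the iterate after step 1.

g′(θ) = 2θ
θ₁ = 0.5 − 0.02·1 = 0.48

0.48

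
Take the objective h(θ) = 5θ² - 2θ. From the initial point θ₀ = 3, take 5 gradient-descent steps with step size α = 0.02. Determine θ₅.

h′(θ) = 10θ - 2
Step 1: h′(3) = 28; θ₁ = 3 − 0.02·28 = 2.44
Step 2: h′(2.44) = 22.4; θ₂ = 2.44 − 0.02·22.4 = 1.992
Step 3: h′(1.992) = 17.92; θ₃ = 1.992 − 0.02·17.92 = 1.6336
Step 4: h′(1.6336) = 14.336; θ₄ = 1.6336 − 0.02·14.336 = 1.34688
Step 5: h′(1.34688) = 11.4688; θ₅ = 1.34688 − 0.02·11.4688 = 1.117504

1.117504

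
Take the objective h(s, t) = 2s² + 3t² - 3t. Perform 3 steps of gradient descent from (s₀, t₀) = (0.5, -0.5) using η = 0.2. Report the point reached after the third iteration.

(0.004, 0.508)

∇h = (4s, 6t - 3)
(s₁, t₁) = (0.5, -0.5) − 0.2·(2, -6) = (0.1, 0.7)
(s₂, t₂) = (0.1, 0.7) − 0.2·(0.4, 1.2) = (0.02, 0.46)
(s₃, t₃) = (0.02, 0.46) − 0.2·(0.08, -0.24) = (0.004, 0.508)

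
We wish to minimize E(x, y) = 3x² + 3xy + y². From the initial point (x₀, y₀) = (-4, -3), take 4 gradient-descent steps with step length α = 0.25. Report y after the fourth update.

-1.98046875

∇E = (6x + 3y, 3x + 2y)
Step 1: at (-4, -3), ∇E = (-33, -18) → (-4, -3) − 0.25·(-33, -18) = (4.25, 1.5)
Step 2: at (4.25, 1.5), ∇E = (30, 15.75) → (4.25, 1.5) − 0.25·(30, 15.75) = (-3.25, -2.4375)
Step 3: at (-3.25, -2.4375), ∇E = (-26.8125, -14.625) → (-3.25, -2.4375) − 0.25·(-26.8125, -14.625) = (3.453125, 1.21875)
Step 4: at (3.453125, 1.21875), ∇E = (24.375, 12.796875) → (3.453125, 1.21875) − 0.25·(24.375, 12.796875) = (-2.640625, -1.98046875)
y = -1.98046875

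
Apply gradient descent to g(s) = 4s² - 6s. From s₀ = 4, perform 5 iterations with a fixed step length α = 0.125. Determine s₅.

0.75

g′(s) = 8s - 6
Step 1: g′(4) = 26; s₁ = 4 − 0.125·26 = 0.75
Step 2: g′(0.75) = 0; s₂ = 0.75 − 0.125·0 = 0.75
Step 3: g′(0.75) = 0; s₃ = 0.75 − 0.125·0 = 0.75
Step 4: g′(0.75) = 0; s₄ = 0.75 − 0.125·0 = 0.75
Step 5: g′(0.75) = 0; s₅ = 0.75 − 0.125·0 = 0.75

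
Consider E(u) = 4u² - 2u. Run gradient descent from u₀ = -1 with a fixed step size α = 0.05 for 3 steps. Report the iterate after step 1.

-0.5

E′(u) = 8u - 2
u₁ = -1 − 0.05·(-10) = -0.5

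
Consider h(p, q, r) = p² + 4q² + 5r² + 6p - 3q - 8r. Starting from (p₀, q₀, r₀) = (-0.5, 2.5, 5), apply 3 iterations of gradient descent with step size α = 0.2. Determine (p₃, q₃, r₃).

∇h = (2p + 6, 8q - 3, 10r - 8)
Step 1: at (-0.5, 2.5, 5), ∇h = (5, 17, 42) → (-0.5, 2.5, 5) − 0.2·(5, 17, 42) = (-1.5, -0.9, -3.4)
Step 2: at (-1.5, -0.9, -3.4), ∇h = (3, -10.2, -42) → (-1.5, -0.9, -3.4) − 0.2·(3, -10.2, -42) = (-2.1, 1.14, 5)
Step 3: at (-2.1, 1.14, 5), ∇h = (1.8, 6.12, 42) → (-2.1, 1.14, 5) − 0.2·(1.8, 6.12, 42) = (-2.46, -0.084, -3.4)

(-2.46, -0.084, -3.4)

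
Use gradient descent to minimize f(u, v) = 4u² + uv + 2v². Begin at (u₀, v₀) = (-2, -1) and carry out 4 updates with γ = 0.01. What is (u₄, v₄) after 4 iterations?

(-1.40058922, -0.78340001)

∇f = (8u + v, u + 4v)
Step 1: at (-2, -1), ∇f = (-17, -6) → (-2, -1) − 0.01·(-17, -6) = (-1.83, -0.94)
Step 2: at (-1.83, -0.94), ∇f = (-15.58, -5.59) → (-1.83, -0.94) − 0.01·(-15.58, -5.59) = (-1.6742, -0.8841)
Step 3: at (-1.6742, -0.8841), ∇f = (-14.2777, -5.2106) → (-1.6742, -0.8841) − 0.01·(-14.2777, -5.2106) = (-1.531423, -0.831994)
Step 4: at (-1.531423, -0.831994), ∇f = (-13.083378, -4.859399) → (-1.531423, -0.831994) − 0.01·(-13.083378, -4.859399) = (-1.40058922, -0.78340001)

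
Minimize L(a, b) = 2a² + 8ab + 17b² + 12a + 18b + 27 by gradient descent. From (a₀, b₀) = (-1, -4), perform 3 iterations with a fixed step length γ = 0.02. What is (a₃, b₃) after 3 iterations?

∇L = (4a + 8b + 12, 8a + 34b + 18)
(a₁, b₁) = (-1, -4) − 0.02·(-24, -126) = (-0.52, -1.48)
(a₂, b₂) = (-0.52, -1.48) − 0.02·(-1.92, -36.48) = (-0.4816, -0.7504)
(a₃, b₃) = (-0.4816, -0.7504) − 0.02·(4.0704, -11.3664) = (-0.563008, -0.523072)

(-0.563008, -0.523072)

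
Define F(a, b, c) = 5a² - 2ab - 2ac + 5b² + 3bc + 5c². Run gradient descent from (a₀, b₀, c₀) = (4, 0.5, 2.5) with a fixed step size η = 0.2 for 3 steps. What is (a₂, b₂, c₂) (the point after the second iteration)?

∇F = (10a - 2b - 2c, -2a + 10b + 3c, -2a + 3b + 10c)
Step 1: at (4, 0.5, 2.5), ∇F = (34, 4.5, 18.5) → (4, 0.5, 2.5) − 0.2·(34, 4.5, 18.5) = (-2.8, -0.4, -1.2)
Step 2: at (-2.8, -0.4, -1.2), ∇F = (-24.8, -2, -7.6) → (-2.8, -0.4, -1.2) − 0.2·(-24.8, -2, -7.6) = (2.16, 0, 0.32)

(2.16, 0, 0.32)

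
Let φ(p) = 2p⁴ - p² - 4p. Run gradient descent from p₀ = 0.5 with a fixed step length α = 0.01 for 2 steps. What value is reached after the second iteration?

φ′(p) = 8p³ - 2p - 4
Step 1: φ′(0.5) = -4; p₁ = 0.5 − 0.01·(-4) = 0.54
Step 2: φ′(0.54) = -3.820288; p₂ = 0.54 − 0.01·(-3.820288) = 0.57820288

0.57820288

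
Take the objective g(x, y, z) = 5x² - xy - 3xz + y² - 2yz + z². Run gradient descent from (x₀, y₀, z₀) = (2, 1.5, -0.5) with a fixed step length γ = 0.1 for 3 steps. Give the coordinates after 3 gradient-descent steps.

(0.312, 1.072, 0.84)

∇g = (10x - y - 3z, -x + 2y - 2z, -3x - 2y + 2z)
(x₁, y₁, z₁) = (2, 1.5, -0.5) − 0.1·(20, 2, -10) = (0, 1.3, 0.5)
(x₂, y₂, z₂) = (0, 1.3, 0.5) − 0.1·(-2.8, 1.6, -1.6) = (0.28, 1.14, 0.66)
(x₃, y₃, z₃) = (0.28, 1.14, 0.66) − 0.1·(-0.32, 0.68, -1.8) = (0.312, 1.072, 0.84)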